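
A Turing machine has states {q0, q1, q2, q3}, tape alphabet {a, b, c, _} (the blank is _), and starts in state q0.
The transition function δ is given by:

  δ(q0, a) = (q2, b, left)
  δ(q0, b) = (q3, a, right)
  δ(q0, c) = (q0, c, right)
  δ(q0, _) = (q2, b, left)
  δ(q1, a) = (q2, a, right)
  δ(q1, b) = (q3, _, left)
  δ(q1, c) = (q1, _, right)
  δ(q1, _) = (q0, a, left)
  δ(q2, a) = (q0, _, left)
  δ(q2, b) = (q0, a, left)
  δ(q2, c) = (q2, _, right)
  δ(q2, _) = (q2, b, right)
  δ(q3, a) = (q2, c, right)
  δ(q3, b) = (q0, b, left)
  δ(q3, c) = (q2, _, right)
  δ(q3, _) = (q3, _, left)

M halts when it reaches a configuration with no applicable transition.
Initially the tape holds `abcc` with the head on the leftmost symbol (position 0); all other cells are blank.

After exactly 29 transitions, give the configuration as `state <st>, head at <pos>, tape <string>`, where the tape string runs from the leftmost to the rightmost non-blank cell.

state=q0 head=0 tape=___[a]bcc   (q0,a)→(q2,b,left)
state=q2 head=-1 tape=__[_]bbcc   (q2,_)→(q2,b,right)
state=q2 head=0 tape=__b[b]bcc   (q2,b)→(q0,a,left)
state=q0 head=-1 tape=__[b]abcc   (q0,b)→(q3,a,right)
state=q3 head=0 tape=__a[a]bcc   (q3,a)→(q2,c,right)
state=q2 head=1 tape=__ac[b]cc   (q2,b)→(q0,a,left)
state=q0 head=0 tape=__a[c]acc   (q0,c)→(q0,c,right)
state=q0 head=1 tape=__ac[a]cc   (q0,a)→(q2,b,left)
state=q2 head=0 tape=__a[c]bcc   (q2,c)→(q2,_,right)
state=q2 head=1 tape=__a_[b]cc   (q2,b)→(q0,a,left)
state=q0 head=0 tape=__a[_]acc   (q0,_)→(q2,b,left)
state=q2 head=-1 tape=__[a]bacc   (q2,a)→(q0,_,left)
state=q0 head=-2 tape=_[_]_bacc   (q0,_)→(q2,b,left)
state=q2 head=-3 tape=[_]b_bacc   (q2,_)→(q2,b,right)
state=q2 head=-2 tape=b[b]_bacc   (q2,b)→(q0,a,left)
state=q0 head=-3 tape=[b]a_bacc   (q0,b)→(q3,a,right)
state=q3 head=-2 tape=a[a]_bacc   (q3,a)→(q2,c,right)
state=q2 head=-1 tape=ac[_]bacc   (q2,_)→(q2,b,right)
state=q2 head=0 tape=acb[b]acc   (q2,b)→(q0,a,left)
state=q0 head=-1 tape=ac[b]aacc   (q0,b)→(q3,a,right)
state=q3 head=0 tape=aca[a]acc   (q3,a)→(q2,c,right)
state=q2 head=1 tape=acac[a]cc   (q2,a)→(q0,_,left)
state=q0 head=0 tape=aca[c]_cc   (q0,c)→(q0,c,right)
state=q0 head=1 tape=acac[_]cc   (q0,_)→(q2,b,left)
state=q2 head=0 tape=aca[c]bcc   (q2,c)→(q2,_,right)
state=q2 head=1 tape=aca_[b]cc   (q2,b)→(q0,a,left)
state=q0 head=0 tape=aca[_]acc   (q0,_)→(q2,b,left)
state=q2 head=-1 tape=ac[a]bacc   (q2,a)→(q0,_,left)
state=q0 head=-2 tape=a[c]_bacc   (q0,c)→(q0,c,right)
state=q0 head=-1 tape=ac[_]bacc
After 29 steps: state q0, head at -1, tape ac_bacc.

state q0, head at -1, tape ac_bacc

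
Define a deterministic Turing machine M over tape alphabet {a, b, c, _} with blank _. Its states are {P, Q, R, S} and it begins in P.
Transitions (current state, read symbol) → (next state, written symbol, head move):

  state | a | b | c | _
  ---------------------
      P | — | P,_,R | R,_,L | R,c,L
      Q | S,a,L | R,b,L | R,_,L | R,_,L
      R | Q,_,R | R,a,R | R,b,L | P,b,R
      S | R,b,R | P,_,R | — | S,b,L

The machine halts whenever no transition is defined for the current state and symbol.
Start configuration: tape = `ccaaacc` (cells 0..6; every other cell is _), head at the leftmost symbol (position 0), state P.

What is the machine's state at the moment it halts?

state=P head=0 tape=_[c]caaacc   (P,c)→(R,_,L)
state=R head=-1 tape=[_]_caaacc   (R,_)→(P,b,R)
state=P head=0 tape=b[_]caaacc   (P,_)→(R,c,L)
state=R head=-1 tape=[b]ccaaacc   (R,b)→(R,a,R)
state=R head=0 tape=a[c]caaacc   (R,c)→(R,b,L)
state=R head=-1 tape=[a]bcaaacc   (R,a)→(Q,_,R)
state=Q head=0 tape=_[b]caaacc   (Q,b)→(R,b,L)
state=R head=-1 tape=[_]bcaaacc   (R,_)→(P,b,R)
state=P head=0 tape=b[b]caaacc   (P,b)→(P,_,R)
state=P head=1 tape=b_[c]aaacc   (P,c)→(R,_,L)
state=R head=0 tape=b[_]_aaacc   (R,_)→(P,b,R)
state=P head=1 tape=bb[_]aaacc   (P,_)→(R,c,L)
state=R head=0 tape=b[b]caaacc   (R,b)→(R,a,R)
state=R head=1 tape=ba[c]aaacc   (R,c)→(R,b,L)
state=R head=0 tape=b[a]baaacc   (R,a)→(Q,_,R)
state=Q head=1 tape=b_[b]aaacc   (Q,b)→(R,b,L)
state=R head=0 tape=b[_]baaacc   (R,_)→(P,b,R)
state=P head=1 tape=bb[b]aaacc   (P,b)→(P,_,R)
state=P head=2 tape=bb_[a]aacc
No transition is defined for (P, a); M halts in state P.

P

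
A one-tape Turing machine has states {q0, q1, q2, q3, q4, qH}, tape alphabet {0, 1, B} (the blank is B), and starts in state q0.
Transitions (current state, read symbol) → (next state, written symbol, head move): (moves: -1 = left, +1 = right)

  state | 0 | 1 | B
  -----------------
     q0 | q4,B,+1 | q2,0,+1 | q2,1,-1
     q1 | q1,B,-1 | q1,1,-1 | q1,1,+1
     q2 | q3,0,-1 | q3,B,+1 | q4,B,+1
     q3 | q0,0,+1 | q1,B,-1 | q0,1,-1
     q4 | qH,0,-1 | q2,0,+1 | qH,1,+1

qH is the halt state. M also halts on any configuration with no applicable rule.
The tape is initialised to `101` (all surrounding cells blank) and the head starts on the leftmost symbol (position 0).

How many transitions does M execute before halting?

state=q0 head=0 tape=[1]01BBB   (q0,1)→(q2,0,+1)
state=q2 head=1 tape=0[0]1BBB   (q2,0)→(q3,0,-1)
state=q3 head=0 tape=[0]01BBB   (q3,0)→(q0,0,+1)
state=q0 head=1 tape=0[0]1BBB   (q0,0)→(q4,B,+1)
state=q4 head=2 tape=0B[1]BBB   (q4,1)→(q2,0,+1)
state=q2 head=3 tape=0B0[B]BB   (q2,B)→(q4,B,+1)
state=q4 head=4 tape=0B0B[B]B   (q4,B)→(qH,1,+1)
state=qH head=5 tape=0B0B1[B]
M halts after 7 transitions.

7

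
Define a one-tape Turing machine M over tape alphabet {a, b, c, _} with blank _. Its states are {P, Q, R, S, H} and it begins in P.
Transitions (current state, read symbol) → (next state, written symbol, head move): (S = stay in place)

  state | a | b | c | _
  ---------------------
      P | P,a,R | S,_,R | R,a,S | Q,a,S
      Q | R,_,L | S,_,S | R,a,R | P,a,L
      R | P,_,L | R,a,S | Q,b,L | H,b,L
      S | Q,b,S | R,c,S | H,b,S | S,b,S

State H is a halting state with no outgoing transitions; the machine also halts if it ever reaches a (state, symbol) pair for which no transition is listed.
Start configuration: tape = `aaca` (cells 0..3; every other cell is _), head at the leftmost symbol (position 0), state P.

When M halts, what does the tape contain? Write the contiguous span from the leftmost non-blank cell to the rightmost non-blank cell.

b____a

state=P head=0 tape=___[a]aca   (P,a)→(P,a,R)
state=P head=1 tape=___a[a]ca   (P,a)→(P,a,R)
state=P head=2 tape=___aa[c]a   (P,c)→(R,a,S)
state=R head=2 tape=___aa[a]a   (R,a)→(P,_,L)
state=P head=1 tape=___a[a]_a   (P,a)→(P,a,R)
state=P head=2 tape=___aa[_]a   (P,_)→(Q,a,S)
state=Q head=2 tape=___aa[a]a   (Q,a)→(R,_,L)
state=R head=1 tape=___a[a]_a   (R,a)→(P,_,L)
state=P head=0 tape=___[a]__a   (P,a)→(P,a,R)
state=P head=1 tape=___a[_]_a   (P,_)→(Q,a,S)
state=Q head=1 tape=___a[a]_a   (Q,a)→(R,_,L)
state=R head=0 tape=___[a]__a   (R,a)→(P,_,L)
state=P head=-1 tape=__[_]___a   (P,_)→(Q,a,S)
state=Q head=-1 tape=__[a]___a   (Q,a)→(R,_,L)
state=R head=-2 tape=_[_]____a   (R,_)→(H,b,L)
state=H head=-3 tape=[_]b____a
The non-blank tape span at halt is b____a.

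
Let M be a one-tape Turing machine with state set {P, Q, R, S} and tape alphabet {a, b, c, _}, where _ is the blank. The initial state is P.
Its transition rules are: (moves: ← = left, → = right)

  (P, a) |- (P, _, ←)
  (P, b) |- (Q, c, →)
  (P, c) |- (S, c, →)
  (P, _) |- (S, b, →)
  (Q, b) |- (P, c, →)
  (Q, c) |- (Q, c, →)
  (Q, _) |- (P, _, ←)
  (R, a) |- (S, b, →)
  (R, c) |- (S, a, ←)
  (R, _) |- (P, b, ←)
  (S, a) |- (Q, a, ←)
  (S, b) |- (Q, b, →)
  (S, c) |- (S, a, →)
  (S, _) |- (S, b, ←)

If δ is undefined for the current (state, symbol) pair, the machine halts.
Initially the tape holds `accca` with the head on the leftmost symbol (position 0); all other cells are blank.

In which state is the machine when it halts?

Q

state=P head=0 tape=_[a]ccca   (P,a)→(P,_,←)
state=P head=-1 tape=[_]_ccca   (P,_)→(S,b,→)
state=S head=0 tape=b[_]ccca   (S,_)→(S,b,←)
state=S head=-1 tape=[b]bccca   (S,b)→(Q,b,→)
state=Q head=0 tape=b[b]ccca   (Q,b)→(P,c,→)
state=P head=1 tape=bc[c]cca   (P,c)→(S,c,→)
state=S head=2 tape=bcc[c]ca   (S,c)→(S,a,→)
state=S head=3 tape=bcca[c]a   (S,c)→(S,a,→)
state=S head=4 tape=bccaa[a]   (S,a)→(Q,a,←)
state=Q head=3 tape=bcca[a]a
No transition is defined for (Q, a); M halts in state Q.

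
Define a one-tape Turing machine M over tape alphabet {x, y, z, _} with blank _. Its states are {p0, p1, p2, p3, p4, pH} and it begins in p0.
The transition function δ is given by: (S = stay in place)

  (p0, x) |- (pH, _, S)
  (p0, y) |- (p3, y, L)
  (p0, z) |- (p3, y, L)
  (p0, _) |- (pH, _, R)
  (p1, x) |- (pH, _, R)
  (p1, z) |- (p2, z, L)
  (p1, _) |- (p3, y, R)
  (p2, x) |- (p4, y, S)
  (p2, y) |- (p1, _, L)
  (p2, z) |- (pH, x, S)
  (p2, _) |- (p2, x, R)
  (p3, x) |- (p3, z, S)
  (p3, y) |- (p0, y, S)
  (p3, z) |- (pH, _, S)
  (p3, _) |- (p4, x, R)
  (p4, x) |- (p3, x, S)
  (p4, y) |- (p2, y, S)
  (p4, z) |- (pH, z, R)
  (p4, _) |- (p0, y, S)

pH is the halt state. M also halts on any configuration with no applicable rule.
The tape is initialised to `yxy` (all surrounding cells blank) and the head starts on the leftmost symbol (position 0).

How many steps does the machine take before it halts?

5

state=p0 head=0 tape=_[y]xy   (p0,y)→(p3,y,L)
state=p3 head=-1 tape=[_]yxy   (p3,_)→(p4,x,R)
state=p4 head=0 tape=x[y]xy   (p4,y)→(p2,y,S)
state=p2 head=0 tape=x[y]xy   (p2,y)→(p1,_,L)
state=p1 head=-1 tape=[x]_xy   (p1,x)→(pH,_,R)
state=pH head=0 tape=_[_]xy
M halts after 5 transitions.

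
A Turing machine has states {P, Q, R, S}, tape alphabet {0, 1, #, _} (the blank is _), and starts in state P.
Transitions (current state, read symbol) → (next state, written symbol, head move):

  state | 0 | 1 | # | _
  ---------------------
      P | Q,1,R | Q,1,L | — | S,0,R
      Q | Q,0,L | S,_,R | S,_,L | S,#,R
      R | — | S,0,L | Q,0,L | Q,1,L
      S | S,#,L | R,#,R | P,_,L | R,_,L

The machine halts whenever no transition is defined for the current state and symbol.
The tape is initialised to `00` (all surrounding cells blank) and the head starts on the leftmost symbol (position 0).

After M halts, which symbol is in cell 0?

1

P | ___[0]0   read 0 → write 1, move R, go to Q
Q | ___1[0]   read 0 → write 0, move L, go to Q
Q | ___[1]0   read 1 → write _, move R, go to S
S | ____[0]   read 0 → write #, move L, go to S
S | ___[_]#   read _ → write _, move L, go to R
R | __[_]_#   read _ → write 1, move L, go to Q
Q | _[_]1_#   read _ → write #, move R, go to S
S | _#[1]_#   read 1 → write #, move R, go to R
R | _##[_]#   read _ → write 1, move L, go to Q
Q | _#[#]1#   read # → write _, move L, go to S
S | _[#]_1#   read # → write _, move L, go to P
P | [_]__1#   read _ → write 0, move R, go to S
S | 0[_]_1#   read _ → write _, move L, go to R
R | [0]__1#
Cell 0 holds 1 when M halts.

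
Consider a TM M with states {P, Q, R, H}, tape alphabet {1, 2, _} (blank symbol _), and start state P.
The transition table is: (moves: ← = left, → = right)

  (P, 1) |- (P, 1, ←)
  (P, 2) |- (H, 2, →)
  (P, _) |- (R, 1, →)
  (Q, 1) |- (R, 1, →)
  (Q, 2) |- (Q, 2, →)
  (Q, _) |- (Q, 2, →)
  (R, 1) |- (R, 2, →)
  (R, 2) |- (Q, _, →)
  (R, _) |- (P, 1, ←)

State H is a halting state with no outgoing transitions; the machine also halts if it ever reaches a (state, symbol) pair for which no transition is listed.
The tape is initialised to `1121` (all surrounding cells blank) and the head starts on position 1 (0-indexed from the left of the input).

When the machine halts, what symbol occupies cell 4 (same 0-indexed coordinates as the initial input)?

2

P | _1[1]21__   read 1 → write 1, move ←, go to P
P | _[1]121__   read 1 → write 1, move ←, go to P
P | [_]1121__   read _ → write 1, move →, go to R
R | 1[1]121__   read 1 → write 2, move →, go to R
R | 12[1]21__   read 1 → write 2, move →, go to R
R | 122[2]1__   read 2 → write _, move →, go to Q
Q | 122_[1]__   read 1 → write 1, move →, go to R
R | 122_1[_]_   read _ → write 1, move ←, go to P
P | 122_[1]1_   read 1 → write 1, move ←, go to P
P | 122[_]11_   read _ → write 1, move →, go to R
R | 1221[1]1_   read 1 → write 2, move →, go to R
R | 12212[1]_   read 1 → write 2, move →, go to R
R | 122122[_]   read _ → write 1, move ←, go to P
P | 12212[2]1   read 2 → write 2, move →, go to H
H | 122122[1]
Cell 4 holds 2 when M halts.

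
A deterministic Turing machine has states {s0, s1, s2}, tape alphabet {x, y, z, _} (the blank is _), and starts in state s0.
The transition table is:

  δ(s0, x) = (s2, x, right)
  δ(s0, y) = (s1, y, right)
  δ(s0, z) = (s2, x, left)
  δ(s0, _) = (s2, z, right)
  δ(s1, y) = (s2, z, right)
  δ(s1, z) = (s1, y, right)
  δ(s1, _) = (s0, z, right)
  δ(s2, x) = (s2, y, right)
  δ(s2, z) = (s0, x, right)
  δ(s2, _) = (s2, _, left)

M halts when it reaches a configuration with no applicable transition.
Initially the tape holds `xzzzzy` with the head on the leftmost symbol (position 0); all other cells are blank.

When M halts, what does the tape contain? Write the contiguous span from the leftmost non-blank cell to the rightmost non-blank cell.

state=s0 head=0 tape=[x]zzzzy   (s0,x)→(s2,x,right)
state=s2 head=1 tape=x[z]zzzy   (s2,z)→(s0,x,right)
state=s0 head=2 tape=xx[z]zzy   (s0,z)→(s2,x,left)
state=s2 head=1 tape=x[x]xzzy   (s2,x)→(s2,y,right)
state=s2 head=2 tape=xy[x]zzy   (s2,x)→(s2,y,right)
state=s2 head=3 tape=xyy[z]zy   (s2,z)→(s0,x,right)
state=s0 head=4 tape=xyyx[z]y   (s0,z)→(s2,x,left)
state=s2 head=3 tape=xyy[x]xy   (s2,x)→(s2,y,right)
state=s2 head=4 tape=xyyy[x]y   (s2,x)→(s2,y,right)
state=s2 head=5 tape=xyyyy[y]
The non-blank tape span at halt is xyyyyy.

xyyyyy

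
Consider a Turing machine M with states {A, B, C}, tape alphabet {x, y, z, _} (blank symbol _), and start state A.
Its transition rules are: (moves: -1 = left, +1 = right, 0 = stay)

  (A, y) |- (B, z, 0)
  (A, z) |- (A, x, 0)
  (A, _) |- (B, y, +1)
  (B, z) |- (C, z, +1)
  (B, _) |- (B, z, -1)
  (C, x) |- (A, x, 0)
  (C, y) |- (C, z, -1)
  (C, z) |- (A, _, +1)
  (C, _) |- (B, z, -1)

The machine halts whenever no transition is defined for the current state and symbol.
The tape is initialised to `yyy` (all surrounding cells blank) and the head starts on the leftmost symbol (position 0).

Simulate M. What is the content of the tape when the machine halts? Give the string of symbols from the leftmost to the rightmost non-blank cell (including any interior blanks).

A | [y]yy   read y → write z, move 0, go to B
B | [z]yy   read z → write z, move +1, go to C
C | z[y]y   read y → write z, move -1, go to C
C | [z]zy   read z → write _, move +1, go to A
A | _[z]y   read z → write x, move 0, go to A
A | _[x]y
The non-blank tape span at halt is xy.

xy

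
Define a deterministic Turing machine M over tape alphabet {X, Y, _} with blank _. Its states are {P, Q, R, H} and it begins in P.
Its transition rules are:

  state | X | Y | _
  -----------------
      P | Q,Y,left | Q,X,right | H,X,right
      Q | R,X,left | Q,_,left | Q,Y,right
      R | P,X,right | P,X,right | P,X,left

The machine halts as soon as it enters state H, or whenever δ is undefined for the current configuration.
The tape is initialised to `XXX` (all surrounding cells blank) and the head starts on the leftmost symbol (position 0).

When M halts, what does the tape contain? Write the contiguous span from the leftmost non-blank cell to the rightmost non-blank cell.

XXXYYYX

P | ____[X]XX   read X → write Y, move left, go to Q
Q | ___[_]YXX   read _ → write Y, move right, go to Q
Q | ___Y[Y]XX   read Y → write _, move left, go to Q
Q | ___[Y]_XX   read Y → write _, move left, go to Q
Q | __[_]__XX   read _ → write Y, move right, go to Q
Q | __Y[_]_XX   read _ → write Y, move right, go to Q
Q | __YY[_]XX   read _ → write Y, move right, go to Q
Q | __YYY[X]X   read X → write X, move left, go to R
R | __YY[Y]XX   read Y → write X, move right, go to P
P | __YYX[X]X   read X → write Y, move left, go to Q
Q | __YY[X]YX   read X → write X, move left, go to R
R | __Y[Y]XYX   read Y → write X, move right, go to P
P | __YX[X]YX   read X → write Y, move left, go to Q
Q | __Y[X]YYX   read X → write X, move left, go to R
R | __[Y]XYYX   read Y → write X, move right, go to P
P | __X[X]YYX   read X → write Y, move left, go to Q
Q | __[X]YYYX   read X → write X, move left, go to R
R | _[_]XYYYX   read _ → write X, move left, go to P
P | [_]XXYYYX   read _ → write X, move right, go to H
H | X[X]XYYYX
The non-blank tape span at halt is XXXYYYX.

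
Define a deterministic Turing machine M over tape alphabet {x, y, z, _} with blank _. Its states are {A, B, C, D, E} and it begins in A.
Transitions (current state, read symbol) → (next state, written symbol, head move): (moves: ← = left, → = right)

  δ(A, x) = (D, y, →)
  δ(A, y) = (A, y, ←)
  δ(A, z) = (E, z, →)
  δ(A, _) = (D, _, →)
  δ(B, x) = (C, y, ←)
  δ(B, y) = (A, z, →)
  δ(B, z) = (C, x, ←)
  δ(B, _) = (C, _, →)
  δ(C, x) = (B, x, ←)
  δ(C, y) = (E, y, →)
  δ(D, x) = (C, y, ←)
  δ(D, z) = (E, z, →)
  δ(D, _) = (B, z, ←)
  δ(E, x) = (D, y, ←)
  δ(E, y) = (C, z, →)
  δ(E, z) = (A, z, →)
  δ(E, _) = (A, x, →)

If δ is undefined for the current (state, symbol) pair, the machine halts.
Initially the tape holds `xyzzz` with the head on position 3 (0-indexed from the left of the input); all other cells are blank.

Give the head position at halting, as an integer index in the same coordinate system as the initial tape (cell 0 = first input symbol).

state=A head=3 tape=xyz[z]z__   (A,z)→(E,z,→)
state=E head=4 tape=xyzz[z]__   (E,z)→(A,z,→)
state=A head=5 tape=xyzzz[_]_   (A,_)→(D,_,→)
state=D head=6 tape=xyzzz_[_]   (D,_)→(B,z,←)
state=B head=5 tape=xyzzz[_]z   (B,_)→(C,_,→)
state=C head=6 tape=xyzzz_[z]
At halt the head is at cell 6.

6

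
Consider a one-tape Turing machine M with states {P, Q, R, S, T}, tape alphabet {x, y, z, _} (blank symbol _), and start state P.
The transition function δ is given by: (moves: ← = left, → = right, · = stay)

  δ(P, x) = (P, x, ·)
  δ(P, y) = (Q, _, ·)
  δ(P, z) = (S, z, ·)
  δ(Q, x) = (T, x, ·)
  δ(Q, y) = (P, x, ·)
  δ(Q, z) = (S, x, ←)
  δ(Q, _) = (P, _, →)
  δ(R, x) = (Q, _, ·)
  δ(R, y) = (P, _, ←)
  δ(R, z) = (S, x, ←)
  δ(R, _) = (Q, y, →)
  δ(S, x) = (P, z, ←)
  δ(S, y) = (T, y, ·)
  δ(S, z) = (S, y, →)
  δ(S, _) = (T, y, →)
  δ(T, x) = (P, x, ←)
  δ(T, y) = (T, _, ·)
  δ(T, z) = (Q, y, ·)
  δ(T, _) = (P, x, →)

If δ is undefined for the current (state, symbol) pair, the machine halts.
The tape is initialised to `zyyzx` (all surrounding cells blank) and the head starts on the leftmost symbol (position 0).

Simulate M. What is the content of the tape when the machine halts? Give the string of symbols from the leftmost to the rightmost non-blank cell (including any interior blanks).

yx__yyx

P | [z]yyzx___   read z → write z, move ·, go to S
S | [z]yyzx___   read z → write y, move →, go to S
S | y[y]yzx___   read y → write y, move ·, go to T
T | y[y]yzx___   read y → write _, move ·, go to T
T | y[_]yzx___   read _ → write x, move →, go to P
P | yx[y]zx___   read y → write _, move ·, go to Q
Q | yx[_]zx___   read _ → write _, move →, go to P
P | yx_[z]x___   read z → write z, move ·, go to S
S | yx_[z]x___   read z → write y, move →, go to S
S | yx_y[x]___   read x → write z, move ←, go to P
P | yx_[y]z___   read y → write _, move ·, go to Q
Q | yx_[_]z___   read _ → write _, move →, go to P
P | yx__[z]___   read z → write z, move ·, go to S
S | yx__[z]___   read z → write y, move →, go to S
S | yx__y[_]__   read _ → write y, move →, go to T
T | yx__yy[_]_   read _ → write x, move →, go to P
P | yx__yyx[_]
The non-blank tape span at halt is yx__yyx.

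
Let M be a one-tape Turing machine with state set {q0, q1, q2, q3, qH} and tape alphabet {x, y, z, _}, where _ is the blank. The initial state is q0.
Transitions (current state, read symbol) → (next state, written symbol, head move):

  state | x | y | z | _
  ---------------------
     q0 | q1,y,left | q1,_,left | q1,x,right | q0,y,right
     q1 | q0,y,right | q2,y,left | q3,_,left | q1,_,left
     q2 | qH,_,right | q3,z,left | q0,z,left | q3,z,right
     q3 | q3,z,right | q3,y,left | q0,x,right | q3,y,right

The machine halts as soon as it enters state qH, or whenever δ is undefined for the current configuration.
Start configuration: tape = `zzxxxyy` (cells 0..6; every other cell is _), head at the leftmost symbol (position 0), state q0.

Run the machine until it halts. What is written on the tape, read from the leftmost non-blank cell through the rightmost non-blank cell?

zyzx_y

q0 | [z]zxxxyy   read z → write x, move right, go to q1
q1 | x[z]xxxyy   read z → write _, move left, go to q3
q3 | [x]_xxxyy   read x → write z, move right, go to q3
q3 | z[_]xxxyy   read _ → write y, move right, go to q3
q3 | zy[x]xxyy   read x → write z, move right, go to q3
q3 | zyz[x]xyy   read x → write z, move right, go to q3
q3 | zyzz[x]yy   read x → write z, move right, go to q3
q3 | zyzzz[y]y   read y → write y, move left, go to q3
q3 | zyzz[z]yy   read z → write x, move right, go to q0
q0 | zyzzx[y]y   read y → write _, move left, go to q1
q1 | zyzz[x]_y   read x → write y, move right, go to q0
q0 | zyzzy[_]y   read _ → write y, move right, go to q0
q0 | zyzzyy[y]   read y → write _, move left, go to q1
q1 | zyzzy[y]_   read y → write y, move left, go to q2
q2 | zyzz[y]y_   read y → write z, move left, go to q3
q3 | zyz[z]zy_   read z → write x, move right, go to q0
q0 | zyzx[z]y_   read z → write x, move right, go to q1
q1 | zyzxx[y]_   read y → write y, move left, go to q2
q2 | zyzx[x]y_   read x → write _, move right, go to qH
qH | zyzx_[y]_
The non-blank tape span at halt is zyzx_y.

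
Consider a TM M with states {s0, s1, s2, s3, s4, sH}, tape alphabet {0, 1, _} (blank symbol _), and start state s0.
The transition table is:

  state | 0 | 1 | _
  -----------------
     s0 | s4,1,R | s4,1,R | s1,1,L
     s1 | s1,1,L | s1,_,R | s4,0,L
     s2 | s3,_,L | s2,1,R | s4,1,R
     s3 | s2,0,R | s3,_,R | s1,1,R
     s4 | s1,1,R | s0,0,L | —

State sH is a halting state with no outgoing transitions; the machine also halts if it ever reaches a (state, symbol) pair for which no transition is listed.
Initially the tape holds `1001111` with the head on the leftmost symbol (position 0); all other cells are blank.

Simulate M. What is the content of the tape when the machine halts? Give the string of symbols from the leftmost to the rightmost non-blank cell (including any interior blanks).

1______0

state=s0 head=0 tape=[1]001111_   (s0,1)→(s4,1,R)
state=s4 head=1 tape=1[0]01111_   (s4,0)→(s1,1,R)
state=s1 head=2 tape=11[0]1111_   (s1,0)→(s1,1,L)
state=s1 head=1 tape=1[1]11111_   (s1,1)→(s1,_,R)
state=s1 head=2 tape=1_[1]1111_   (s1,1)→(s1,_,R)
state=s1 head=3 tape=1__[1]111_   (s1,1)→(s1,_,R)
state=s1 head=4 tape=1___[1]11_   (s1,1)→(s1,_,R)
state=s1 head=5 tape=1____[1]1_   (s1,1)→(s1,_,R)
state=s1 head=6 tape=1_____[1]_   (s1,1)→(s1,_,R)
state=s1 head=7 tape=1______[_]   (s1,_)→(s4,0,L)
state=s4 head=6 tape=1_____[_]0
The non-blank tape span at halt is 1______0.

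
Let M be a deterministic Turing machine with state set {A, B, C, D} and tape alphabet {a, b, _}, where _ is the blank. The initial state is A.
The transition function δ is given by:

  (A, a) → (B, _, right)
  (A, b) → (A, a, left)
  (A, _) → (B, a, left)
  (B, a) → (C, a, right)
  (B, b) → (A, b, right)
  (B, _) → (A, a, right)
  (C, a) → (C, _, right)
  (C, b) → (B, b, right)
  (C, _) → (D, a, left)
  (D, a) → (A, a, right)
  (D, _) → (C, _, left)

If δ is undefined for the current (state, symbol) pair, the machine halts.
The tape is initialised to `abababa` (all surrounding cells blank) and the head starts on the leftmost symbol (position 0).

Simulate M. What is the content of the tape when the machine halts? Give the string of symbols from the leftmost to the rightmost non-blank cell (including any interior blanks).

state=A head=0 tape=[a]bababa___   (A,a)→(B,_,right)
state=B head=1 tape=_[b]ababa___   (B,b)→(A,b,right)
state=A head=2 tape=_b[a]baba___   (A,a)→(B,_,right)
state=B head=3 tape=_b_[b]aba___   (B,b)→(A,b,right)
state=A head=4 tape=_b_b[a]ba___   (A,a)→(B,_,right)
state=B head=5 tape=_b_b_[b]a___   (B,b)→(A,b,right)
state=A head=6 tape=_b_b_b[a]___   (A,a)→(B,_,right)
state=B head=7 tape=_b_b_b_[_]__   (B,_)→(A,a,right)
state=A head=8 tape=_b_b_b_a[_]_   (A,_)→(B,a,left)
state=B head=7 tape=_b_b_b_[a]a_   (B,a)→(C,a,right)
state=C head=8 tape=_b_b_b_a[a]_   (C,a)→(C,_,right)
state=C head=9 tape=_b_b_b_a_[_]   (C,_)→(D,a,left)
state=D head=8 tape=_b_b_b_a[_]a   (D,_)→(C,_,left)
state=C head=7 tape=_b_b_b_[a]_a   (C,a)→(C,_,right)
state=C head=8 tape=_b_b_b__[_]a   (C,_)→(D,a,left)
state=D head=7 tape=_b_b_b_[_]aa   (D,_)→(C,_,left)
state=C head=6 tape=_b_b_b[_]_aa   (C,_)→(D,a,left)
state=D head=5 tape=_b_b_[b]a_aa
The non-blank tape span at halt is b_b_ba_aa.

b_b_ba_aa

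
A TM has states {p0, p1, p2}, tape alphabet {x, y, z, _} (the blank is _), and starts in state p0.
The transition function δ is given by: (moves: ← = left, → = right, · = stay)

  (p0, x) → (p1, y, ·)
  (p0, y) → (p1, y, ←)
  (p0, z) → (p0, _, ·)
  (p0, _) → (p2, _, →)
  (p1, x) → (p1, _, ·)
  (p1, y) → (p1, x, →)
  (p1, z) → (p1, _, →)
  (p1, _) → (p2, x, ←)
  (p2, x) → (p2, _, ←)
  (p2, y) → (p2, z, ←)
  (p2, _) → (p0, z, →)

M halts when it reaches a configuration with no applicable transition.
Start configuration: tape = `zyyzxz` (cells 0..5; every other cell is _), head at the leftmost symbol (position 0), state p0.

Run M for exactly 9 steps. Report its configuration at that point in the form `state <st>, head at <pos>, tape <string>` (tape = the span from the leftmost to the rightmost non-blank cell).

state p0, head at 2, tape zz_zxz

p0 | [z]yyzxz   read z → write _, move ·, go to p0
p0 | [_]yyzxz   read _ → write _, move →, go to p2
p2 | _[y]yzxz   read y → write z, move ←, go to p2
p2 | [_]zyzxz   read _ → write z, move →, go to p0
p0 | z[z]yzxz   read z → write _, move ·, go to p0
p0 | z[_]yzxz   read _ → write _, move →, go to p2
p2 | z_[y]zxz   read y → write z, move ←, go to p2
p2 | z[_]zzxz   read _ → write z, move →, go to p0
p0 | zz[z]zxz   read z → write _, move ·, go to p0
p0 | zz[_]zxz
After 9 steps: state p0, head at 2, tape zz_zxz.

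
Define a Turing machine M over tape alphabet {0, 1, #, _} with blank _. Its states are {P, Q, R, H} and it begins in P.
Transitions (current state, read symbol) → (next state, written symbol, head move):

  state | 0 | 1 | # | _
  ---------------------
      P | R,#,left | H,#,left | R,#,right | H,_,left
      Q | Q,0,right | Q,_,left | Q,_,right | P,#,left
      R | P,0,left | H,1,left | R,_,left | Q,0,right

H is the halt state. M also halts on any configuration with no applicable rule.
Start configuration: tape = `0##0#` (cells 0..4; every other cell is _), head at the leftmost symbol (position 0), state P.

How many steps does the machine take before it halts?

9

state=P head=0 tape=_[0]##0#_   (P,0)→(R,#,left)
state=R head=-1 tape=[_]###0#_   (R,_)→(Q,0,right)
state=Q head=0 tape=0[#]##0#_   (Q,#)→(Q,_,right)
state=Q head=1 tape=0_[#]#0#_   (Q,#)→(Q,_,right)
state=Q head=2 tape=0__[#]0#_   (Q,#)→(Q,_,right)
state=Q head=3 tape=0___[0]#_   (Q,0)→(Q,0,right)
state=Q head=4 tape=0___0[#]_   (Q,#)→(Q,_,right)
state=Q head=5 tape=0___0_[_]   (Q,_)→(P,#,left)
state=P head=4 tape=0___0[_]#   (P,_)→(H,_,left)
state=H head=3 tape=0___[0]_#
M halts after 9 transitions.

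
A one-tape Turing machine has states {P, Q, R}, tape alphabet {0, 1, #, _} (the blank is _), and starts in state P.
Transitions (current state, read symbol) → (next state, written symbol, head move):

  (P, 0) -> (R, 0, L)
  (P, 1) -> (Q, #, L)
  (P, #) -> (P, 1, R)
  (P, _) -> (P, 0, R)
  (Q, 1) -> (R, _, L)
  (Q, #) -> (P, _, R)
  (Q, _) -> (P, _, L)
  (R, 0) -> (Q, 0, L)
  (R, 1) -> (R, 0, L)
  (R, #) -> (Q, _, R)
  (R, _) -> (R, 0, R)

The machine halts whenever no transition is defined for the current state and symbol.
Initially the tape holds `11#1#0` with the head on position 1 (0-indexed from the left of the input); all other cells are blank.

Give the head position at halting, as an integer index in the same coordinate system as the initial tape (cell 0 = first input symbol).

1

P | _1[1]#1#0   read 1 → write #, move L, go to Q
Q | _[1]##1#0   read 1 → write _, move L, go to R
R | [_]_##1#0   read _ → write 0, move R, go to R
R | 0[_]##1#0   read _ → write 0, move R, go to R
R | 00[#]#1#0   read # → write _, move R, go to Q
Q | 00_[#]1#0   read # → write _, move R, go to P
P | 00__[1]#0   read 1 → write #, move L, go to Q
Q | 00_[_]##0   read _ → write _, move L, go to P
P | 00[_]_##0   read _ → write 0, move R, go to P
P | 000[_]##0   read _ → write 0, move R, go to P
P | 0000[#]#0   read # → write 1, move R, go to P
P | 00001[#]0   read # → write 1, move R, go to P
P | 000011[0]   read 0 → write 0, move L, go to R
R | 00001[1]0   read 1 → write 0, move L, go to R
R | 0000[1]00   read 1 → write 0, move L, go to R
R | 000[0]000   read 0 → write 0, move L, go to Q
Q | 00[0]0000
At halt the head is at cell 1.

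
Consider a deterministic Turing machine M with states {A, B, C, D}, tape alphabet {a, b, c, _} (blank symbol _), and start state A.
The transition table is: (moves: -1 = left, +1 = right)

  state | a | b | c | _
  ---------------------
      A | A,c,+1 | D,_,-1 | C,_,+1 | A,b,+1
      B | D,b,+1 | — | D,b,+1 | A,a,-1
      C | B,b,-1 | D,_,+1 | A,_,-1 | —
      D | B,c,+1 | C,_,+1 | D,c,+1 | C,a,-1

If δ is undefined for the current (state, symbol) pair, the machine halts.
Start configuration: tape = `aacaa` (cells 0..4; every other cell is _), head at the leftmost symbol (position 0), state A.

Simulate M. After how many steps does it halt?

19

state=A head=0 tape=___[a]acaa   (A,a)→(A,c,+1)
state=A head=1 tape=___c[a]caa   (A,a)→(A,c,+1)
state=A head=2 tape=___cc[c]aa   (A,c)→(C,_,+1)
state=C head=3 tape=___cc_[a]a   (C,a)→(B,b,-1)
state=B head=2 tape=___cc[_]ba   (B,_)→(A,a,-1)
state=A head=1 tape=___c[c]aba   (A,c)→(C,_,+1)
state=C head=2 tape=___c_[a]ba   (C,a)→(B,b,-1)
state=B head=1 tape=___c[_]bba   (B,_)→(A,a,-1)
state=A head=0 tape=___[c]abba   (A,c)→(C,_,+1)
state=C head=1 tape=____[a]bba   (C,a)→(B,b,-1)
state=B head=0 tape=___[_]bbba   (B,_)→(A,a,-1)
state=A head=-1 tape=__[_]abbba   (A,_)→(A,b,+1)
state=A head=0 tape=__b[a]bbba   (A,a)→(A,c,+1)
state=A head=1 tape=__bc[b]bba   (A,b)→(D,_,-1)
state=D head=0 tape=__b[c]_bba   (D,c)→(D,c,+1)
state=D head=1 tape=__bc[_]bba   (D,_)→(C,a,-1)
state=C head=0 tape=__b[c]abba   (C,c)→(A,_,-1)
state=A head=-1 tape=__[b]_abba   (A,b)→(D,_,-1)
state=D head=-2 tape=_[_]__abba   (D,_)→(C,a,-1)
state=C head=-3 tape=[_]a__abba
M halts after 19 transitions.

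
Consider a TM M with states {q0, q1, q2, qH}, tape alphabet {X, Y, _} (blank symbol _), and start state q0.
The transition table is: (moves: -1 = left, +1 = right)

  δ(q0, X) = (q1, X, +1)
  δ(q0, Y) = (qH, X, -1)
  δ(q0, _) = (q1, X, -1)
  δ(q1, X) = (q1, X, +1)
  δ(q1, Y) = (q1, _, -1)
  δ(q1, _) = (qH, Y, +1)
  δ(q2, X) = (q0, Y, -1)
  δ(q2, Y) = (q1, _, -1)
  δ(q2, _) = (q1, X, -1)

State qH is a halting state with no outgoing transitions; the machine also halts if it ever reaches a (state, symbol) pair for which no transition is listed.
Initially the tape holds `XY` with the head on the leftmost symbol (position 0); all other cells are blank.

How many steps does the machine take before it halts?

4

state=q0 head=0 tape=[X]Y_   (q0,X)→(q1,X,+1)
state=q1 head=1 tape=X[Y]_   (q1,Y)→(q1,_,-1)
state=q1 head=0 tape=[X]__   (q1,X)→(q1,X,+1)
state=q1 head=1 tape=X[_]_   (q1,_)→(qH,Y,+1)
state=qH head=2 tape=XY[_]
M halts after 4 transitions.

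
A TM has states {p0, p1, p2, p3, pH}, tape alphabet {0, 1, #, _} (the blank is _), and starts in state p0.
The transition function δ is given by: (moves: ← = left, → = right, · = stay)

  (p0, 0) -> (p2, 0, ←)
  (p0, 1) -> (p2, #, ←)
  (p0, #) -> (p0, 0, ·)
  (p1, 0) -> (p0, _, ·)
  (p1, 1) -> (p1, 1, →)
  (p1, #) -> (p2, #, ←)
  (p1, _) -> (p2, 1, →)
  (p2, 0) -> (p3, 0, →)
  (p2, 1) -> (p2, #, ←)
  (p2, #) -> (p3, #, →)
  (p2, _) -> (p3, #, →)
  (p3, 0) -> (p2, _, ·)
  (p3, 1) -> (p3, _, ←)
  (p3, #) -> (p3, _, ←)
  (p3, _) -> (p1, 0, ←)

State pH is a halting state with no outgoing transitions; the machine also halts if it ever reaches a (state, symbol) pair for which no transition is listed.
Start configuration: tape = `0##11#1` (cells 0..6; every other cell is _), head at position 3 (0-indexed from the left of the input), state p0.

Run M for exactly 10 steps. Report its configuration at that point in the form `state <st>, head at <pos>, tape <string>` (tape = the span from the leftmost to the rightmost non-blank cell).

state p3, head at 0, tape ##0__1#1

state=p0 head=3 tape=_0##[1]1#1   (p0,1)→(p2,#,←)
state=p2 head=2 tape=_0#[#]#1#1   (p2,#)→(p3,#,→)
state=p3 head=3 tape=_0##[#]1#1   (p3,#)→(p3,_,←)
state=p3 head=2 tape=_0#[#]_1#1   (p3,#)→(p3,_,←)
state=p3 head=1 tape=_0[#]__1#1   (p3,#)→(p3,_,←)
state=p3 head=0 tape=_[0]___1#1   (p3,0)→(p2,_,·)
state=p2 head=0 tape=_[_]___1#1   (p2,_)→(p3,#,→)
state=p3 head=1 tape=_#[_]__1#1   (p3,_)→(p1,0,←)
state=p1 head=0 tape=_[#]0__1#1   (p1,#)→(p2,#,←)
state=p2 head=-1 tape=[_]#0__1#1   (p2,_)→(p3,#,→)
state=p3 head=0 tape=#[#]0__1#1
After 10 steps: state p3, head at 0, tape ##0__1#1.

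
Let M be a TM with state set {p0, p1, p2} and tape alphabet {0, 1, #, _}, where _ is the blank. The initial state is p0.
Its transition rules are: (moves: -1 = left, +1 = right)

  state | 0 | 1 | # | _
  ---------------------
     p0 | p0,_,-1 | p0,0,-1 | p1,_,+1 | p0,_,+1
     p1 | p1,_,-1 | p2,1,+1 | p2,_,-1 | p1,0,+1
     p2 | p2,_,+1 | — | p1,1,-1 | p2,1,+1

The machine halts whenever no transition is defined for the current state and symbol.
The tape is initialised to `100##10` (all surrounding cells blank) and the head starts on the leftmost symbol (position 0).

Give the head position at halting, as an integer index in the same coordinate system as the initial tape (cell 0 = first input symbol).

state=p0 head=0 tape=_[1]00##10   (p0,1)→(p0,0,-1)
state=p0 head=-1 tape=[_]000##10   (p0,_)→(p0,_,+1)
state=p0 head=0 tape=_[0]00##10   (p0,0)→(p0,_,-1)
state=p0 head=-1 tape=[_]_00##10   (p0,_)→(p0,_,+1)
state=p0 head=0 tape=_[_]00##10   (p0,_)→(p0,_,+1)
state=p0 head=1 tape=__[0]0##10   (p0,0)→(p0,_,-1)
state=p0 head=0 tape=_[_]_0##10   (p0,_)→(p0,_,+1)
state=p0 head=1 tape=__[_]0##10   (p0,_)→(p0,_,+1)
state=p0 head=2 tape=___[0]##10   (p0,0)→(p0,_,-1)
state=p0 head=1 tape=__[_]_##10   (p0,_)→(p0,_,+1)
state=p0 head=2 tape=___[_]##10   (p0,_)→(p0,_,+1)
state=p0 head=3 tape=____[#]#10   (p0,#)→(p1,_,+1)
state=p1 head=4 tape=_____[#]10   (p1,#)→(p2,_,-1)
state=p2 head=3 tape=____[_]_10   (p2,_)→(p2,1,+1)
state=p2 head=4 tape=____1[_]10   (p2,_)→(p2,1,+1)
state=p2 head=5 tape=____11[1]0
At halt the head is at cell 5.

5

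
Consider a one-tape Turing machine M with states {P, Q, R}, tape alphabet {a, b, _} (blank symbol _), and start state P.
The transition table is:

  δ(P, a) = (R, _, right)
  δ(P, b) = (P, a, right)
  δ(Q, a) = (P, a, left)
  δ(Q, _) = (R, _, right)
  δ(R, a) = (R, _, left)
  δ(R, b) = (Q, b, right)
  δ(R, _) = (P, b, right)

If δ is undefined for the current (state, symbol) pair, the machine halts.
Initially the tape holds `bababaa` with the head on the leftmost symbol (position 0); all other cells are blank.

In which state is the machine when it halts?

P

P | [b]ababaa   read b → write a, move right, go to P
P | a[a]babaa   read a → write _, move right, go to R
R | a_[b]abaa   read b → write b, move right, go to Q
Q | a_b[a]baa   read a → write a, move left, go to P
P | a_[b]abaa   read b → write a, move right, go to P
P | a_a[a]baa   read a → write _, move right, go to R
R | a_a_[b]aa   read b → write b, move right, go to Q
Q | a_a_b[a]a   read a → write a, move left, go to P
P | a_a_[b]aa   read b → write a, move right, go to P
P | a_a_a[a]a   read a → write _, move right, go to R
R | a_a_a_[a]   read a → write _, move left, go to R
R | a_a_a[_]_   read _ → write b, move right, go to P
P | a_a_ab[_]
No transition is defined for (P, _); M halts in state P.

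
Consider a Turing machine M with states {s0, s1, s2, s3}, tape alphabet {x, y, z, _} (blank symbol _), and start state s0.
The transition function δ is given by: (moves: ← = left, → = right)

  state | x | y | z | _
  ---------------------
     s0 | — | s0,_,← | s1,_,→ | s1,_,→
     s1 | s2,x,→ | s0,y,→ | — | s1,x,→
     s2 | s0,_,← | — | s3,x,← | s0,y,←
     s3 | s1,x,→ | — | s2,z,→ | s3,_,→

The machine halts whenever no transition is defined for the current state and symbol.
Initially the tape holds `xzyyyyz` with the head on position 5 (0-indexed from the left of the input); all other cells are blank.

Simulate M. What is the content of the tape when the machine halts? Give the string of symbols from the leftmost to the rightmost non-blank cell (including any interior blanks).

x_xxxxz

s0 | xzyyy[y]z   read y → write _, move ←, go to s0
s0 | xzyy[y]_z   read y → write _, move ←, go to s0
s0 | xzy[y]__z   read y → write _, move ←, go to s0
s0 | xz[y]___z   read y → write _, move ←, go to s0
s0 | x[z]____z   read z → write _, move →, go to s1
s1 | x_[_]___z   read _ → write x, move →, go to s1
s1 | x_x[_]__z   read _ → write x, move →, go to s1
s1 | x_xx[_]_z   read _ → write x, move →, go to s1
s1 | x_xxx[_]z   read _ → write x, move →, go to s1
s1 | x_xxxx[z]
The non-blank tape span at halt is x_xxxxz.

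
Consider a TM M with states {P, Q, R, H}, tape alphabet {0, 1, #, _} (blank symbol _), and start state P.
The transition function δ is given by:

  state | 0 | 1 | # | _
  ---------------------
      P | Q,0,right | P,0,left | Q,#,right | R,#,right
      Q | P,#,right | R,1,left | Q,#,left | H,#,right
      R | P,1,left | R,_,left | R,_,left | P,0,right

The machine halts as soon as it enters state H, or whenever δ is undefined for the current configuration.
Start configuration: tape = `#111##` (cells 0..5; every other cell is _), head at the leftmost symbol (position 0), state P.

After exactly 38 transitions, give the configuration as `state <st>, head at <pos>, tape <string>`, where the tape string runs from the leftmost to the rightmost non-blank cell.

state Q, head at -2, tape 0########

P | ___[#]111##   read # → write #, move right, go to Q
Q | ___#[1]11##   read 1 → write 1, move left, go to R
R | ___[#]111##   read # → write _, move left, go to R
R | __[_]_111##   read _ → write 0, move right, go to P
P | __0[_]111##   read _ → write #, move right, go to R
R | __0#[1]11##   read 1 → write _, move left, go to R
R | __0[#]_11##   read # → write _, move left, go to R
R | __[0]__11##   read 0 → write 1, move left, go to P
P | _[_]1__11##   read _ → write #, move right, go to R
R | _#[1]__11##   read 1 → write _, move left, go to R
R | _[#]___11##   read # → write _, move left, go to R
R | [_]____11##   read _ → write 0, move right, go to P
P | 0[_]___11##   read _ → write #, move right, go to R
R | 0#[_]__11##   read _ → write 0, move right, go to P
P | 0#0[_]_11##   read _ → write #, move right, go to R
R | 0#0#[_]11##   read _ → write 0, move right, go to P
P | 0#0#0[1]1##   read 1 → write 0, move left, go to P
P | 0#0#[0]01##   read 0 → write 0, move right, go to Q
Q | 0#0#0[0]1##   read 0 → write #, move right, go to P
P | 0#0#0#[1]##   read 1 → write 0, move left, go to P
P | 0#0#0[#]0##   read # → write #, move right, go to Q
Q | 0#0#0#[0]##   read 0 → write #, move right, go to P
P | 0#0#0##[#]#   read # → write #, move right, go to Q
Q | 0#0#0###[#]   read # → write #, move left, go to Q
Q | 0#0#0##[#]#   read # → write #, move left, go to Q
Q | 0#0#0#[#]##   read # → write #, move left, go to Q
Q | 0#0#0[#]###   read # → write #, move left, go to Q
Q | 0#0#[0]####   read 0 → write #, move right, go to P
P | 0#0##[#]###   read # → write #, move right, go to Q
Q | 0#0###[#]##   read # → write #, move left, go to Q
Q | 0#0##[#]###   read # → write #, move left, go to Q
Q | 0#0#[#]####   read # → write #, move left, go to Q
Q | 0#0[#]#####   read # → write #, move left, go to Q
Q | 0#[0]######   read 0 → write #, move right, go to P
P | 0##[#]#####   read # → write #, move right, go to Q
Q | 0###[#]####   read # → write #, move left, go to Q
Q | 0##[#]#####   read # → write #, move left, go to Q
Q | 0#[#]######   read # → write #, move left, go to Q
Q | 0[#]#######
After 38 steps: state Q, head at -2, tape 0########.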